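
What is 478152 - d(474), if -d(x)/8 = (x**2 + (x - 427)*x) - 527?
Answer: 2449568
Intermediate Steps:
d(x) = 4216 - 8*x**2 - 8*x*(-427 + x) (d(x) = -8*((x**2 + (x - 427)*x) - 527) = -8*((x**2 + (-427 + x)*x) - 527) = -8*((x**2 + x*(-427 + x)) - 527) = -8*(-527 + x**2 + x*(-427 + x)) = 4216 - 8*x**2 - 8*x*(-427 + x))
478152 - d(474) = 478152 - (4216 - 16*474**2 + 3416*474) = 478152 - (4216 - 16*224676 + 1619184) = 478152 - (4216 - 3594816 + 1619184) = 478152 - 1*(-1971416) = 478152 + 1971416 = 2449568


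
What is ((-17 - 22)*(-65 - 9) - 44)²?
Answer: 8076964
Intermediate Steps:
((-17 - 22)*(-65 - 9) - 44)² = (-39*(-74) - 44)² = (2886 - 44)² = 2842² = 8076964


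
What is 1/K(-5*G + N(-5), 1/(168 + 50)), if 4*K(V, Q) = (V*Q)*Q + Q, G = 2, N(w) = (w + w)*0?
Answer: 11881/13 ≈ 913.92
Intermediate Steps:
N(w) = 0 (N(w) = (2*w)*0 = 0)
K(V, Q) = Q/4 + V*Q²/4 (K(V, Q) = ((V*Q)*Q + Q)/4 = ((Q*V)*Q + Q)/4 = (V*Q² + Q)/4 = (Q + V*Q²)/4 = Q/4 + V*Q²/4)
1/K(-5*G + N(-5), 1/(168 + 50)) = 1/((1 + (-5*2 + 0)/(168 + 50))/(4*(168 + 50))) = 1/((¼)*(1 + (-10 + 0)/218)/218) = 1/((¼)*(1/218)*(1 + (1/218)*(-10))) = 1/((¼)*(1/218)*(1 - 5/109)) = 1/((¼)*(1/218)*(104/109)) = 1/(13/11881) = 11881/13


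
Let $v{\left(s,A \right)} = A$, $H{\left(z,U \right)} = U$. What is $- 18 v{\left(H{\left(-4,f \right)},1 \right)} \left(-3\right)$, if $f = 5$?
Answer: $54$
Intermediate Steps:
$- 18 v{\left(H{\left(-4,f \right)},1 \right)} \left(-3\right) = \left(-18\right) 1 \left(-3\right) = \left(-18\right) \left(-3\right) = 54$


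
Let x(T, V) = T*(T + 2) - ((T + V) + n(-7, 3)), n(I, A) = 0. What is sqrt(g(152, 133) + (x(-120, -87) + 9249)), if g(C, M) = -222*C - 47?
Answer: 5*I*sqrt(407) ≈ 100.87*I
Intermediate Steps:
g(C, M) = -47 - 222*C
x(T, V) = -T - V + T*(2 + T) (x(T, V) = T*(T + 2) - ((T + V) + 0) = T*(2 + T) - (T + V) = T*(2 + T) + (-T - V) = -T - V + T*(2 + T))
sqrt(g(152, 133) + (x(-120, -87) + 9249)) = sqrt((-47 - 222*152) + ((-120 + (-120)**2 - 1*(-87)) + 9249)) = sqrt((-47 - 33744) + ((-120 + 14400 + 87) + 9249)) = sqrt(-33791 + (14367 + 9249)) = sqrt(-33791 + 23616) = sqrt(-10175) = 5*I*sqrt(407)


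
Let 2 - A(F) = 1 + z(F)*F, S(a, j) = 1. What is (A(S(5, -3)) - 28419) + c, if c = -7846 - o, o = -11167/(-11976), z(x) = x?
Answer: -434320807/11976 ≈ -36266.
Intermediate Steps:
A(F) = 1 - F² (A(F) = 2 - (1 + F*F) = 2 - (1 + F²) = 2 + (-1 - F²) = 1 - F²)
o = 11167/11976 (o = -11167*(-1/11976) = 11167/11976 ≈ 0.93245)
c = -93974863/11976 (c = -7846 - 1*11167/11976 = -7846 - 11167/11976 = -93974863/11976 ≈ -7846.9)
(A(S(5, -3)) - 28419) + c = ((1 - 1*1²) - 28419) - 93974863/11976 = ((1 - 1*1) - 28419) - 93974863/11976 = ((1 - 1) - 28419) - 93974863/11976 = (0 - 28419) - 93974863/11976 = -28419 - 93974863/11976 = -434320807/11976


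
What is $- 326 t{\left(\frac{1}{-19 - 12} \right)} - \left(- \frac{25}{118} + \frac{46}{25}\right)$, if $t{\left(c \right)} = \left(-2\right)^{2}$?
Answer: $- \frac{3851603}{2950} \approx -1305.6$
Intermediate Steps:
$t{\left(c \right)} = 4$
$- 326 t{\left(\frac{1}{-19 - 12} \right)} - \left(- \frac{25}{118} + \frac{46}{25}\right) = \left(-326\right) 4 - \left(- \frac{25}{118} + \frac{46}{25}\right) = -1304 - \frac{4803}{2950} = - \frac{3851603}{2950}$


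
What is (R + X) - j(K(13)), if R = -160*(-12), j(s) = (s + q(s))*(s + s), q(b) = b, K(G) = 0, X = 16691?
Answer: 18611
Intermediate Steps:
j(s) = 4*s**2 (j(s) = (s + s)*(s + s) = (2*s)*(2*s) = 4*s**2)
R = 1920
(R + X) - j(K(13)) = (1920 + 16691) - 4*0**2 = 18611 - 4*0 = 18611 - 1*0 = 18611 + 0 = 18611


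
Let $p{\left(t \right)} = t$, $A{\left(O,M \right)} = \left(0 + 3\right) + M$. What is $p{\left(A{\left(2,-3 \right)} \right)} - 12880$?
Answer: $-12880$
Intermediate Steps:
$A{\left(O,M \right)} = 3 + M$
$p{\left(A{\left(2,-3 \right)} \right)} - 12880 = \left(3 - 3\right) - 12880 = 0 - 12880 = -12880$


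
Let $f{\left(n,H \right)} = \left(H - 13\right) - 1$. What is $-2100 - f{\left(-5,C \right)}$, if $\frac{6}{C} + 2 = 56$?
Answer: $- \frac{18775}{9} \approx -2086.1$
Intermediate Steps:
$C = \frac{1}{9}$ ($C = \frac{6}{-2 + 56} = \frac{6}{54} = 6 \cdot \frac{1}{54} = \frac{1}{9} \approx 0.11111$)
$f{\left(n,H \right)} = -14 + H$ ($f{\left(n,H \right)} = \left(-13 + H\right) - 1 = -14 + H$)
$-2100 - f{\left(-5,C \right)} = -2100 - \left(-14 + \frac{1}{9}\right) = -2100 - - \frac{125}{9} = -2100 + \frac{125}{9} = - \frac{18775}{9}$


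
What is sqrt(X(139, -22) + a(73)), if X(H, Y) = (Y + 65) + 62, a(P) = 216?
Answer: sqrt(321) ≈ 17.916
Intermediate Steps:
X(H, Y) = 127 + Y (X(H, Y) = (65 + Y) + 62 = 127 + Y)
sqrt(X(139, -22) + a(73)) = sqrt((127 - 22) + 216) = sqrt(105 + 216) = sqrt(321)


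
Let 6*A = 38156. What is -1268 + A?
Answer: 15274/3 ≈ 5091.3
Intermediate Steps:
A = 19078/3 (A = (1/6)*38156 = 19078/3 ≈ 6359.3)
-1268 + A = -1268 + 19078/3 = 15274/3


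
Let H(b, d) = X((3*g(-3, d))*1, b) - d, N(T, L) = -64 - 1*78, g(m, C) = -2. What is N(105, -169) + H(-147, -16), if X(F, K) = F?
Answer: -132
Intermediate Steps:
N(T, L) = -142 (N(T, L) = -64 - 78 = -142)
H(b, d) = -6 - d (H(b, d) = (3*(-2))*1 - d = -6*1 - d = -6 - d)
N(105, -169) + H(-147, -16) = -142 + (-6 - 1*(-16)) = -142 + (-6 + 16) = -142 + 10 = -132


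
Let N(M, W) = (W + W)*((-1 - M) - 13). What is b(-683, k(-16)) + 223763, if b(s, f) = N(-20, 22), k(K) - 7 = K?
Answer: 224027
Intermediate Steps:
k(K) = 7 + K
N(M, W) = 2*W*(-14 - M) (N(M, W) = (2*W)*(-14 - M) = 2*W*(-14 - M))
b(s, f) = 264 (b(s, f) = -2*22*(14 - 20) = -2*22*(-6) = 264)
b(-683, k(-16)) + 223763 = 264 + 223763 = 224027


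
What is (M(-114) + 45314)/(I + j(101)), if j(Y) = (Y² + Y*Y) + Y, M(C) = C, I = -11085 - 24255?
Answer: -45200/14837 ≈ -3.0464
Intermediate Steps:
I = -35340
j(Y) = Y + 2*Y² (j(Y) = (Y² + Y²) + Y = 2*Y² + Y = Y + 2*Y²)
(M(-114) + 45314)/(I + j(101)) = (-114 + 45314)/(-35340 + 101*(1 + 2*101)) = 45200/(-35340 + 101*(1 + 202)) = 45200/(-35340 + 101*203) = 45200/(-35340 + 20503) = 45200/(-14837) = 45200*(-1/14837) = -45200/14837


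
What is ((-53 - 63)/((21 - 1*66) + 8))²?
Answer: 13456/1369 ≈ 9.8291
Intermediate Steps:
((-53 - 63)/((21 - 1*66) + 8))² = (-116/((21 - 66) + 8))² = (-116/(-45 + 8))² = (-116/(-37))² = (-116*(-1/37))² = (116/37)² = 13456/1369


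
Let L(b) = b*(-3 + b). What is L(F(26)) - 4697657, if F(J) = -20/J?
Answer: -793903543/169 ≈ -4.6977e+6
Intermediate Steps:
L(F(26)) - 4697657 = (-20/26)*(-3 - 20/26) - 4697657 = (-20*1/26)*(-3 - 20*1/26) - 4697657 = -10*(-3 - 10/13)/13 - 4697657 = -10/13*(-49/13) - 4697657 = 490/169 - 4697657 = -793903543/169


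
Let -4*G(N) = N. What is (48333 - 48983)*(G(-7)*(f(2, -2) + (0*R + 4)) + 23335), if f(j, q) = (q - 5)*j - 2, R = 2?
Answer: -15154100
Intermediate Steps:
G(N) = -N/4
f(j, q) = -2 + j*(-5 + q) (f(j, q) = (-5 + q)*j - 2 = j*(-5 + q) - 2 = -2 + j*(-5 + q))
(48333 - 48983)*(G(-7)*(f(2, -2) + (0*R + 4)) + 23335) = (48333 - 48983)*((-¼*(-7))*((-2 - 5*2 + 2*(-2)) + (0*2 + 4)) + 23335) = -650*(7*((-2 - 10 - 4) + (0 + 4))/4 + 23335) = -650*(7*(-16 + 4)/4 + 23335) = -650*((7/4)*(-12) + 23335) = -650*(-21 + 23335) = -650*23314 = -15154100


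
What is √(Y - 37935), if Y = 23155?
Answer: 2*I*√3695 ≈ 121.57*I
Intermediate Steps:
√(Y - 37935) = √(23155 - 37935) = √(-14780) = 2*I*√3695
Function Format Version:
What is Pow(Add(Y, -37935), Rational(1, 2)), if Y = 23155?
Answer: Mul(2, I, Pow(3695, Rational(1, 2))) ≈ Mul(121.57, I)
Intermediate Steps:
Pow(Add(Y, -37935), Rational(1, 2)) = Pow(Add(23155, -37935), Rational(1, 2)) = Pow(-14780, Rational(1, 2)) = Mul(2, I, Pow(3695, Rational(1, 2)))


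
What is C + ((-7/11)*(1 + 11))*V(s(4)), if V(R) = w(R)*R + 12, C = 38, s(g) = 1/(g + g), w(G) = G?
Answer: -9461/176 ≈ -53.756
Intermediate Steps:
s(g) = 1/(2*g)
V(R) = 12 + R**2 (V(R) = R*R + 12 = R**2 + 12 = 12 + R**2)
C + ((-7/11)*(1 + 11))*V(s(4)) = 38 + ((-7/11)*(1 + 11))*(12 + ((1/2)/4)**2) = 38 + (-7*1/11*12)*(12 + ((1/2)*(1/4))**2) = 38 + (-7/11*12)*(12 + (1/8)**2) = 38 - 84*(12 + 1/64)/11 = 38 - 84/11*769/64 = 38 - 16149/176 = -9461/176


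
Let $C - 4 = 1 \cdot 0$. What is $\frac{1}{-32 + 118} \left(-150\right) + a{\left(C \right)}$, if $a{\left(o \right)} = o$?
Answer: $\frac{97}{43} \approx 2.2558$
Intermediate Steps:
$C = 4$ ($C = 4 + 1 \cdot 0 = 4 + 0 = 4$)
$\frac{1}{-32 + 118} \left(-150\right) + a{\left(C \right)} = \frac{1}{-32 + 118} \left(-150\right) + 4 = \frac{1}{86} \left(-150\right) + 4 = - \frac{75}{43} + 4 = \frac{97}{43}$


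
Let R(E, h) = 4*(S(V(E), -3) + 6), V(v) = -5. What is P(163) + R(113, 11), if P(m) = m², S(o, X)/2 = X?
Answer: 26569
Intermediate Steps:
S(o, X) = 2*X
R(E, h) = 0 (R(E, h) = 4*(2*(-3) + 6) = 4*(-6 + 6) = 4*0 = 0)
P(163) + R(113, 11) = 163² + 0 = 26569 + 0 = 26569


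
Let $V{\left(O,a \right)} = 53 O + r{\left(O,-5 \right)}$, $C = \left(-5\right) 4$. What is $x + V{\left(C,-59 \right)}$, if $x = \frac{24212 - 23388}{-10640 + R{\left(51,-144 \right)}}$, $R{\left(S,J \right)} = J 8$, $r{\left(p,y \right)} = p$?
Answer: $- \frac{1592023}{1474} \approx -1080.1$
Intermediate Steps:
$C = -20$
$V{\left(O,a \right)} = 54 O$ ($V{\left(O,a \right)} = 53 O + O = 54 O$)
$R{\left(S,J \right)} = 8 J$
$x = - \frac{103}{1474}$ ($x = \frac{24212 - 23388}{-10640 + 8 \left(-144\right)} = \frac{824}{-10640 - 1152} = \frac{824}{-11792} = 824 \left(- \frac{1}{11792}\right) = - \frac{103}{1474} \approx -0.069878$)
$x + V{\left(C,-59 \right)} = - \frac{103}{1474} + 54 \left(-20\right) = - \frac{103}{1474} - 1080 = - \frac{1592023}{1474}$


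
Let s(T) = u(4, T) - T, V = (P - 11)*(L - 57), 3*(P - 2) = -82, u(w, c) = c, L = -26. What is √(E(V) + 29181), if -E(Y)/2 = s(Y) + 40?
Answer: √29101 ≈ 170.59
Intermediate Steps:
P = -76/3 (P = 2 + (⅓)*(-82) = 2 - 82/3 = -76/3 ≈ -25.333)
V = 9047/3 (V = (-76/3 - 11)*(-26 - 57) = -109/3*(-83) = 9047/3 ≈ 3015.7)
s(T) = 0 (s(T) = T - T = 0)
E(Y) = -80 (E(Y) = -2*(0 + 40) = -2*40 = -80)
√(E(V) + 29181) = √(-80 + 29181) = √29101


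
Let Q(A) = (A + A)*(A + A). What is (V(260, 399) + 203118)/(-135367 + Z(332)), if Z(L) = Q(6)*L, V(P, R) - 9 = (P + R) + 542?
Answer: -204328/87559 ≈ -2.3336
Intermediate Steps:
V(P, R) = 551 + P + R (V(P, R) = 9 + ((P + R) + 542) = 9 + (542 + P + R) = 551 + P + R)
Q(A) = 4*A² (Q(A) = (2*A)*(2*A) = 4*A²)
Z(L) = 144*L (Z(L) = (4*6²)*L = (4*36)*L = 144*L)
(V(260, 399) + 203118)/(-135367 + Z(332)) = ((551 + 260 + 399) + 203118)/(-135367 + 144*332) = (1210 + 203118)/(-135367 + 47808) = 204328/(-87559) = 204328*(-1/87559) = -204328/87559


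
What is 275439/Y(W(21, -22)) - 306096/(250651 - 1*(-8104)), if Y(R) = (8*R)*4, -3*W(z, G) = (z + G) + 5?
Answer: -30550405089/4731520 ≈ -6456.8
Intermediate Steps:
W(z, G) = -5/3 - G/3 - z/3 (W(z, G) = -((z + G) + 5)/3 = -((G + z) + 5)/3 = -(5 + G + z)/3 = -5/3 - G/3 - z/3)
Y(R) = 32*R
275439/Y(W(21, -22)) - 306096/(250651 - 1*(-8104)) = 275439/((32*(-5/3 - ⅓*(-22) - ⅓*21))) - 306096/(250651 - 1*(-8104)) = 275439/((32*(-5/3 + 22/3 - 7))) - 306096/(250651 + 8104) = 275439/((32*(-4/3))) - 306096/258755 = 275439/(-128/3) - 306096*1/258755 = 275439*(-3/128) - 43728/36965 = -826317/128 - 43728/36965 = -30550405089/4731520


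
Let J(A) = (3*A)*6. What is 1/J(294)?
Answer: 1/5292 ≈ 0.00018896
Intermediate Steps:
J(A) = 18*A
1/J(294) = 1/(18*294) = 1/5292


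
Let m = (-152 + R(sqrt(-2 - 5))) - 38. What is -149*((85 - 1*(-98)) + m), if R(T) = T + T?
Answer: 1043 - 298*I*sqrt(7) ≈ 1043.0 - 788.43*I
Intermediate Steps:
R(T) = 2*T
m = -190 + 2*I*sqrt(7) (m = (-152 + 2*sqrt(-2 - 5)) - 38 = (-152 + 2*sqrt(-7)) - 38 = (-152 + 2*(I*sqrt(7))) - 38 = (-152 + 2*I*sqrt(7)) - 38 = -190 + 2*I*sqrt(7) ≈ -190.0 + 5.2915*I)
-149*((85 - 1*(-98)) + m) = -149*((85 - 1*(-98)) + (-190 + 2*I*sqrt(7))) = -149*((85 + 98) + (-190 + 2*I*sqrt(7))) = -149*(183 + (-190 + 2*I*sqrt(7))) = -149*(-7 + 2*I*sqrt(7)) = 1043 - 298*I*sqrt(7)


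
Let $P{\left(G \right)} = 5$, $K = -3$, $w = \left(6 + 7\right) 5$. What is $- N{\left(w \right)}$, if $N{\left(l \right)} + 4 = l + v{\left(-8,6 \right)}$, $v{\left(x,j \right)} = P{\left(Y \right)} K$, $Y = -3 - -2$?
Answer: $-46$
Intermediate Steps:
$w = 65$ ($w = 13 \cdot 5 = 65$)
$Y = -1$ ($Y = -3 + 2 = -1$)
$v{\left(x,j \right)} = -15$ ($v{\left(x,j \right)} = 5 \left(-3\right) = -15$)
$N{\left(l \right)} = -19 + l$ ($N{\left(l \right)} = -4 + \left(l - 15\right) = -4 + \left(-15 + l\right) = -19 + l$)
$- N{\left(w \right)} = - (-19 + 65) = \left(-1\right) 46 = -46$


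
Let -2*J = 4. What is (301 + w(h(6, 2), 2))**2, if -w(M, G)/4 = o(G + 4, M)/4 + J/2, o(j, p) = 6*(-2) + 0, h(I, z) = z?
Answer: 100489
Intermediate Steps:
o(j, p) = -12 (o(j, p) = -12 + 0 = -12)
J = -2 (J = -1/2*4 = -2)
w(M, G) = 16 (w(M, G) = -4*(-12/4 - 2/2) = -4*(-12*1/4 - 2*1/2) = -4*(-3 - 1) = -4*(-4) = 16)
(301 + w(h(6, 2), 2))**2 = (301 + 16)**2 = 317**2 = 100489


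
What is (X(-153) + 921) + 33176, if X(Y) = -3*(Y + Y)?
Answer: 35015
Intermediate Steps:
X(Y) = -6*Y
(X(-153) + 921) + 33176 = (-6*(-153) + 921) + 33176 = (918 + 921) + 33176 = 1839 + 33176 = 35015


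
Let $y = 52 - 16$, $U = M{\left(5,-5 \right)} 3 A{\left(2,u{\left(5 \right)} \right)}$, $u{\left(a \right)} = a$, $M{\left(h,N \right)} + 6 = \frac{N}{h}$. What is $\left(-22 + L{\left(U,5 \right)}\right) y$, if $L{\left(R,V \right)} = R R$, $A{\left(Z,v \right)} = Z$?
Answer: $62712$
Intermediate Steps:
$M{\left(h,N \right)} = -6 + \frac{N}{h}$
$U = -42$ ($U = \left(-6 - \frac{5}{5}\right) 3 \cdot 2 = \left(-6 - 1\right) 3 \cdot 2 = \left(-7\right) 3 \cdot 2 = \left(-21\right) 2 = -42$)
$L{\left(R,V \right)} = R^{2}$
$y = 36$
$\left(-22 + L{\left(U,5 \right)}\right) y = \left(-22 + \left(-42\right)^{2}\right) 36 = \left(-22 + 1764\right) 36 = 1742 \cdot 36 = 62712$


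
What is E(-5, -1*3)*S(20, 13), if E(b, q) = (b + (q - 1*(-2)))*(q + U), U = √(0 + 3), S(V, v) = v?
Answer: 234 - 78*√3 ≈ 98.900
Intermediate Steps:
U = √3 ≈ 1.7320
E(b, q) = (q + √3)*(2 + b + q) (E(b, q) = (b + (q - 1*(-2)))*(q + √3) = (b + (q + 2))*(q + √3) = (b + (2 + q))*(q + √3) = (2 + b + q)*(q + √3) = (q + √3)*(2 + b + q))
E(-5, -1*3)*S(20, 13) = ((-1*3)² + 2*(-1*3) + 2*√3 - (-5)*3 - 5*√3 + (-1*3)*√3)*13 = ((-3)² + 2*(-3) + 2*√3 - 5*(-3) - 5*√3 - 3*√3)*13 = (9 - 6 + 2*√3 + 15 - 5*√3 - 3*√3)*13 = (18 - 6*√3)*13 = 234 - 78*√3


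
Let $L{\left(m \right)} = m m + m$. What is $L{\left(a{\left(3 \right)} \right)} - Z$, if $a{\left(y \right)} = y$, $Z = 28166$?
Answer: $-28154$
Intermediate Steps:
$L{\left(m \right)} = m + m^{2}$ ($L{\left(m \right)} = m^{2} + m = m + m^{2}$)
$L{\left(a{\left(3 \right)} \right)} - Z = 3 \left(1 + 3\right) - 28166 = 3 \cdot 4 - 28166 = 12 - 28166 = -28154$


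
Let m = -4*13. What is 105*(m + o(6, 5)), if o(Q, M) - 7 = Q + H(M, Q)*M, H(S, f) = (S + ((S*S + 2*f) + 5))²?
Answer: 1155630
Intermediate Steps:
H(S, f) = (5 + S + S² + 2*f)² (H(S, f) = (S + ((S² + 2*f) + 5))² = (S + (5 + S² + 2*f))² = (5 + S + S² + 2*f)²)
m = -52
o(Q, M) = 7 + Q + M*(5 + M + M² + 2*Q)² (o(Q, M) = 7 + (Q + (5 + M + M² + 2*Q)²*M) = 7 + (Q + M*(5 + M + M² + 2*Q)²) = 7 + Q + M*(5 + M + M² + 2*Q)²)
105*(m + o(6, 5)) = 105*(-52 + (7 + 6 + 5*(5 + 5 + 5² + 2*6)²)) = 105*(-52 + (7 + 6 + 5*(5 + 5 + 25 + 12)²)) = 105*(-52 + (7 + 6 + 5*47²)) = 105*(-52 + (7 + 6 + 5*2209)) = 105*(-52 + (7 + 6 + 11045)) = 105*(-52 + 11058) = 105*11006 = 1155630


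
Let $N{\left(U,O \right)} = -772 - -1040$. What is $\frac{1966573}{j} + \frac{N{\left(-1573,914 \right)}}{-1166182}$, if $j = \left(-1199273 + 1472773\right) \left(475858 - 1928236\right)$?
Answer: $- \frac{54374892339143}{231618545798853000} \approx -0.00023476$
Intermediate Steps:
$N{\left(U,O \right)} = 268$ ($N{\left(U,O \right)} = -772 + 1040 = 268$)
$j = -397225383000$ ($j = 273500 \left(-1452378\right) = -397225383000$)
$\frac{1966573}{j} + \frac{N{\left(-1573,914 \right)}}{-1166182} = \frac{1966573}{-397225383000} + \frac{268}{-1166182} = 1966573 \left(- \frac{1}{397225383000}\right) + 268 \left(- \frac{1}{1166182}\right) = - \frac{1966573}{397225383000} - \frac{134}{583091} = - \frac{54374892339143}{231618545798853000}$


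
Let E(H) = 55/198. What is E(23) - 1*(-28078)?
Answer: 505409/18 ≈ 28078.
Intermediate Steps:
E(H) = 5/18 (E(H) = 55*(1/198) = 5/18)
E(23) - 1*(-28078) = 5/18 - 1*(-28078) = 5/18 + 28078 = 505409/18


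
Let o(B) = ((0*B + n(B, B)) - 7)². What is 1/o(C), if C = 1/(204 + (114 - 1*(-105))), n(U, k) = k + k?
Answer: 178929/8755681 ≈ 0.020436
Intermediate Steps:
n(U, k) = 2*k
C = 1/423 (C = 1/(204 + (114 + 105)) = 1/(204 + 219) = 1/423 ≈ 0.0023641)
o(B) = (-7 + 2*B)² (o(B) = ((0*B + 2*B) - 7)² = ((0 + 2*B) - 7)² = (2*B - 7)² = (-7 + 2*B)²)
1/o(C) = 1/((-7 + 2*(1/423))²) = 1/((-7 + 2/423)²) = 1/((-2959/423)²) = 1/(8755681/178929) = 178929/8755681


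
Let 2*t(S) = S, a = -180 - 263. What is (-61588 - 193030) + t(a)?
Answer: -509679/2 ≈ -2.5484e+5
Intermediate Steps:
a = -443
t(S) = S/2
(-61588 - 193030) + t(a) = (-61588 - 193030) + (½)*(-443) = -254618 - 443/2 = -509679/2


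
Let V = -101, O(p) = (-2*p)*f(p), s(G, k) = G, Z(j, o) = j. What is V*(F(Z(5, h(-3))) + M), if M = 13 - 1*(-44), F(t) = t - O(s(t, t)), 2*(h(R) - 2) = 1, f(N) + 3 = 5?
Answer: -8282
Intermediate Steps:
f(N) = 2 (f(N) = -3 + 5 = 2)
h(R) = 5/2 (h(R) = 2 + (1/2)*1 = 2 + 1/2 = 5/2)
O(p) = -4*p (O(p) = -2*p*2 = -4*p)
F(t) = 5*t (F(t) = t - (-4)*t = t + 4*t = 5*t)
M = 57 (M = 13 + 44 = 57)
V*(F(Z(5, h(-3))) + M) = -101*(5*5 + 57) = -101*(25 + 57) = -101*82 = -8282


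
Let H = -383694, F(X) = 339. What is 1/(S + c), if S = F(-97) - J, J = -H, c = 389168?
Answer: 1/5813 ≈ 0.00017203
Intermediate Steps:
J = 383694 (J = -1*(-383694) = 383694)
S = -383355 (S = 339 - 1*383694 = 339 - 383694 = -383355)
1/(S + c) = 1/(-383355 + 389168) = 1/5813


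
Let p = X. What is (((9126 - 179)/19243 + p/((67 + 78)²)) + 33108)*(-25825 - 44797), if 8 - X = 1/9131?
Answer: -8637860581352687556412/3694257188825 ≈ -2.3382e+9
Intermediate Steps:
X = 73047/9131 (X = 8 - 1/9131 = 73047/9131 ≈ 7.9999)
p = 73047/9131 ≈ 7.9999
(((9126 - 179)/19243 + p/((67 + 78)²)) + 33108)*(-25825 - 44797) = (((9126 - 179)/19243 + 73047/(9131*((67 + 78)²))) + 33108)*(-25825 - 44797) = ((8947*(1/19243) + 73047/(9131*(145²))) + 33108)*(-70622) = ((8947/19243 + (73047/9131)/21025) + 33108)*(-70622) = ((8947/19243 + (73047/9131)*(1/21025)) + 33108)*(-70622) = ((8947/19243 + 73047/191979275) + 33108)*(-70622) = (1719044216846/3694257188825 + 33108)*(-70622) = (122311186051834946/3694257188825)*(-70622) = -8637860581352687556412/3694257188825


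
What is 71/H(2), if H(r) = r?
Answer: 71/2 ≈ 35.500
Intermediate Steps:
71/H(2) = 71/2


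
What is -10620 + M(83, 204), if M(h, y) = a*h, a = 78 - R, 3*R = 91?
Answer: -19991/3 ≈ -6663.7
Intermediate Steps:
R = 91/3 (R = (1/3)*91 = 91/3 ≈ 30.333)
a = 143/3 (a = 78 - 1*91/3 = 78 - 91/3 = 143/3 ≈ 47.667)
M(h, y) = 143*h/3
-10620 + M(83, 204) = -10620 + (143/3)*83 = -10620 + 11869/3 = -19991/3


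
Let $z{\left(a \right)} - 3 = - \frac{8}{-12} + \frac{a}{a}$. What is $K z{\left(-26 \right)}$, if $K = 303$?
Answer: $1414$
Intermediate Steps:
$z{\left(a \right)} = \frac{14}{3}$ ($z{\left(a \right)} = 3 + \left(- \frac{8}{-12} + \frac{a}{a}\right) = 3 + \left(\left(-8\right) \left(- \frac{1}{12}\right) + 1\right) = 3 + \left(\frac{2}{3} + 1\right) = 3 + \frac{5}{3} = \frac{14}{3}$)
$K z{\left(-26 \right)} = 303 \cdot \frac{14}{3} = 1414$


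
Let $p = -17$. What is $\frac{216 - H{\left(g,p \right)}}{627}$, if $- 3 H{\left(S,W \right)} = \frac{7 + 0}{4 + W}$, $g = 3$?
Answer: $\frac{443}{1287} \approx 0.34421$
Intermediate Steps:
$H{\left(S,W \right)} = - \frac{7}{3 \left(4 + W\right)}$ ($H{\left(S,W \right)} = - \frac{\left(7 + 0\right) \frac{1}{4 + W}}{3} = - \frac{7 \frac{1}{4 + W}}{3} = - \frac{7}{3 \left(4 + W\right)}$)
$\frac{216 - H{\left(g,p \right)}}{627} = \frac{216 - - \frac{7}{12 + 3 \left(-17\right)}}{627} = \left(216 - - \frac{7}{12 - 51}\right) \frac{1}{627} = \left(216 - - \frac{7}{-39}\right) \frac{1}{627} = \left(216 - \left(-7\right) \left(- \frac{1}{39}\right)\right) \frac{1}{627} = \left(216 - \frac{7}{39}\right) \frac{1}{627} = \frac{8417}{39} \cdot \frac{1}{627} = \frac{443}{1287}$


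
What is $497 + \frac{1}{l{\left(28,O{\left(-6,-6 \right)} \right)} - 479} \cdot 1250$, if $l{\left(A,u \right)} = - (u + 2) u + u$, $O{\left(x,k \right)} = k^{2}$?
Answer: $\frac{898817}{1811} \approx 496.31$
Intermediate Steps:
$l{\left(A,u \right)} = u + u \left(-2 - u\right)$ ($l{\left(A,u \right)} = - (2 + u) u + u = \left(-2 - u\right) u + u = u \left(-2 - u\right) + u = u + u \left(-2 - u\right)$)
$497 + \frac{1}{l{\left(28,O{\left(-6,-6 \right)} \right)} - 479} \cdot 1250 = 497 + \frac{1}{- \left(-6\right)^{2} \left(1 + \left(-6\right)^{2}\right) - 479} \cdot 1250 = 497 + \frac{1}{\left(-1\right) 36 \left(1 + 36\right) - 479} \cdot 1250 = 497 + \frac{1}{\left(-1\right) 36 \cdot 37 - 479} \cdot 1250 = 497 + \frac{1}{-1332 - 479} \cdot 1250 = 497 + \frac{1}{-1811} \cdot 1250 = 497 - \frac{1250}{1811} = \frac{898817}{1811}$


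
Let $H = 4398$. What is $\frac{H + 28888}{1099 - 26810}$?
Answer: $- \frac{33286}{25711} \approx -1.2946$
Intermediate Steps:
$\frac{H + 28888}{1099 - 26810} = \frac{4398 + 28888}{1099 - 26810} = \frac{33286}{-25711} = 33286 \left(- \frac{1}{25711}\right) = - \frac{33286}{25711}$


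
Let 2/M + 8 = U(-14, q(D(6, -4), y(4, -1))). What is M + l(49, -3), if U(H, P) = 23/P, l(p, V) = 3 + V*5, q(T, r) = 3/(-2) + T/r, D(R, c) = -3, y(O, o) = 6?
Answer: -472/39 ≈ -12.103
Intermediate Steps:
q(T, r) = -3/2 + T/r (q(T, r) = 3*(-1/2) + T/r = -3/2 + T/r)
l(p, V) = 3 + 5*V
M = -4/39 (M = 2/(-8 + 23/(-3/2 - 3/6)) = 2/(-8 + 23/(-3/2 - 3*1/6)) = 2/(-8 + 23/(-3/2 - 1/2)) = 2/(-8 + 23/(-2)) = 2/(-8 + 23*(-1/2)) = 2/(-8 - 23/2) = 2/(-39/2) = 2*(-2/39) = -4/39 ≈ -0.10256)
M + l(49, -3) = -4/39 + (3 + 5*(-3)) = -4/39 + (3 - 15) = -4/39 - 12 = -472/39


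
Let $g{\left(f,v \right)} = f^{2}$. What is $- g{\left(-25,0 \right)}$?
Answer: $-625$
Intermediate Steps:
$- g{\left(-25,0 \right)} = - \left(-25\right)^{2} = \left(-1\right) 625 = -625$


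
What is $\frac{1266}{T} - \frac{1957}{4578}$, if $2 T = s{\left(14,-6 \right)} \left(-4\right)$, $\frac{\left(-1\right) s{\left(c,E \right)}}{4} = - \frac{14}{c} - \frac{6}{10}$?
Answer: $- \frac{7275997}{73248} \approx -99.334$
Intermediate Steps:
$s{\left(c,E \right)} = \frac{12}{5} + \frac{56}{c}$ ($s{\left(c,E \right)} = - 4 \left(- \frac{14}{c} - \frac{6}{10}\right) = - 4 \left(- \frac{14}{c} - \frac{3}{5}\right) = - 4 \left(- \frac{3}{5} - \frac{14}{c}\right) = \frac{12}{5} + \frac{56}{c}$)
$T = - \frac{64}{5}$ ($T = \frac{\left(\frac{12}{5} + \frac{56}{14}\right) \left(-4\right)}{2} = \frac{\left(\frac{12}{5} + 56 \cdot \frac{1}{14}\right) \left(-4\right)}{2} = \frac{\left(\frac{12}{5} + 4\right) \left(-4\right)}{2} = \frac{\frac{32}{5} \left(-4\right)}{2} = \frac{1}{2} \left(- \frac{128}{5}\right) = - \frac{64}{5} \approx -12.8$)
$\frac{1266}{T} - \frac{1957}{4578} = \frac{1266}{- \frac{64}{5}} - \frac{1957}{4578} = 1266 \left(- \frac{5}{64}\right) - \frac{1957}{4578} = - \frac{3165}{32} - \frac{1957}{4578} = - \frac{7275997}{73248}$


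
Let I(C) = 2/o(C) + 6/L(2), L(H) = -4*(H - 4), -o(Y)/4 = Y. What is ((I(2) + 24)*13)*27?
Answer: 17199/2 ≈ 8599.5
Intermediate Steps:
o(Y) = -4*Y
L(H) = 16 - 4*H (L(H) = -4*(-4 + H) = 16 - 4*H)
I(C) = 3/4 - 1/(2*C) (I(C) = 2/((-4*C)) + 6/(16 - 4*2) = 2*(-1/(4*C)) + 6/(16 - 8) = -1/(2*C) + 6/8 = -1/(2*C) + 6*(1/8) = -1/(2*C) + 3/4 = 3/4 - 1/(2*C))
((I(2) + 24)*13)*27 = (((1/4)*(-2 + 3*2)/2 + 24)*13)*27 = (((1/4)*(1/2)*(-2 + 6) + 24)*13)*27 = (((1/4)*(1/2)*4 + 24)*13)*27 = ((1/2 + 24)*13)*27 = ((49/2)*13)*27 = (637/2)*27 = 17199/2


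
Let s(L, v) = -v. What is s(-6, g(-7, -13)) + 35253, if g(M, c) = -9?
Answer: 35262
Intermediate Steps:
s(-6, g(-7, -13)) + 35253 = -1*(-9) + 35253 = 9 + 35253 = 35262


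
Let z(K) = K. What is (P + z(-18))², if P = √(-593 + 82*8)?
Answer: 387 - 108*√7 ≈ 101.26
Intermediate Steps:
P = 3*√7 (P = √(-593 + 656) = √63 = 3*√7 ≈ 7.9373)
(P + z(-18))² = (3*√7 - 18)² = (-18 + 3*√7)²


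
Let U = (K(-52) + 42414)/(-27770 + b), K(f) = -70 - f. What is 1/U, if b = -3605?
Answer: -31375/42396 ≈ -0.74005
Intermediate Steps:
U = -42396/31375 (U = ((-70 - 1*(-52)) + 42414)/(-27770 - 3605) = ((-70 + 52) + 42414)/(-31375) = (-18 + 42414)*(-1/31375) = 42396*(-1/31375) = -42396/31375 ≈ -1.3513)
1/U = 1/(-42396/31375) = -31375/42396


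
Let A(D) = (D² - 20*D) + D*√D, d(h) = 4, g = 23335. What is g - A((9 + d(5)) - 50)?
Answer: 21226 + 37*I*√37 ≈ 21226.0 + 225.06*I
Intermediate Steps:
A(D) = D² + D^(3/2) - 20*D (A(D) = (D² - 20*D) + D^(3/2) = D² + D^(3/2) - 20*D)
g - A((9 + d(5)) - 50) = 23335 - (((9 + 4) - 50)² + ((9 + 4) - 50)^(3/2) - 20*((9 + 4) - 50)) = 23335 - ((13 - 50)² + (13 - 50)^(3/2) - 20*(13 - 50)) = 23335 - ((-37)² + (-37)^(3/2) - 20*(-37)) = 23335 - (1369 - 37*I*√37 + 740) = 23335 - (2109 - 37*I*√37) = 23335 + (-2109 + 37*I*√37) = 21226 + 37*I*√37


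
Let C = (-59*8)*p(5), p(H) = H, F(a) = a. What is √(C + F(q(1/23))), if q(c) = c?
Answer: 3*I*√138713/23 ≈ 48.579*I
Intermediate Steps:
C = -2360 (C = -59*8*5 = -472*5 = -2360)
√(C + F(q(1/23))) = √(-2360 + 1/23) = √(-54279/23) = 3*I*√138713/23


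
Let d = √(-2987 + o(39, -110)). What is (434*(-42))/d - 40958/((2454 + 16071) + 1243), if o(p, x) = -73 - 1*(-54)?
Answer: -20479/9884 + 3038*I*√334/167 ≈ -2.0719 + 332.46*I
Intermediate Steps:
o(p, x) = -19 (o(p, x) = -73 + 54 = -19)
d = 3*I*√334 (d = √(-2987 - 19) = √(-3006) = 3*I*√334 ≈ 54.827*I)
(434*(-42))/d - 40958/((2454 + 16071) + 1243) = (434*(-42))/((3*I*√334)) - 40958/((2454 + 16071) + 1243) = -(-3038)*I*√334/167 - 40958/(18525 + 1243) = 3038*I*√334/167 - 40958/19768 = 3038*I*√334/167 - 40958*1/19768 = 3038*I*√334/167 - 20479/9884 = -20479/9884 + 3038*I*√334/167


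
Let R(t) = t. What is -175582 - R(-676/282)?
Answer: -24756724/141 ≈ -1.7558e+5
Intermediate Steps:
-175582 - R(-676/282) = -175582 - (-676)/282 = -175582 - 1*(-338/141) = -175582 + 338/141 = -24756724/141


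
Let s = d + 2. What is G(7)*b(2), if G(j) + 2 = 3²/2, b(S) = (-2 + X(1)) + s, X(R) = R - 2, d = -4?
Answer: -25/2 ≈ -12.500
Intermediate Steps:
s = -2 (s = -4 + 2 = -2)
X(R) = -2 + R
b(S) = -5 (b(S) = (-2 + (-2 + 1)) - 2 = (-2 - 1) - 2 = -3 - 2 = -5)
G(j) = 5/2 (G(j) = -2 + 3²/2 = -2 + 9*(½) = -2 + 9/2 = 5/2)
G(7)*b(2) = (5/2)*(-5) = -25/2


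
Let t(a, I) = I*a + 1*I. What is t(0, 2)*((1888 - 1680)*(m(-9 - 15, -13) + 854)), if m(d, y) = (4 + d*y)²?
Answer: 41895360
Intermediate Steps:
t(a, I) = I + I*a (t(a, I) = I*a + I = I + I*a)
t(0, 2)*((1888 - 1680)*(m(-9 - 15, -13) + 854)) = (2*(1 + 0))*((1888 - 1680)*((4 + (-9 - 15)*(-13))² + 854)) = (2*1)*(208*((4 - 24*(-13))² + 854)) = 2*(208*((4 + 312)² + 854)) = 2*(208*(316² + 854)) = 2*(208*(99856 + 854)) = 2*(208*100710) = 2*20947680 = 41895360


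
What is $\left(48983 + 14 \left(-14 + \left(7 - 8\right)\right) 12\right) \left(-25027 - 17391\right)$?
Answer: $-1970867534$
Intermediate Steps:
$\left(48983 + 14 \left(-14 + \left(7 - 8\right)\right) 12\right) \left(-25027 - 17391\right) = \left(48983 + 14 \left(-14 + \left(7 - 8\right)\right) 12\right) \left(-42418\right) = \left(48983 + 14 \left(-14 - 1\right) 12\right) \left(-42418\right) = \left(48983 + 14 \left(-15\right) 12\right) \left(-42418\right) = \left(48983 - 2520\right) \left(-42418\right) = 46463 \left(-42418\right) = -1970867534$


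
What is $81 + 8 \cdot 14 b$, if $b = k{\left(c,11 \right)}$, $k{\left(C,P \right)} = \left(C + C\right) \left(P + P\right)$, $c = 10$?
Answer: $49361$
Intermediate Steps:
$k{\left(C,P \right)} = 4 C P$ ($k{\left(C,P \right)} = 2 C 2 P = 4 C P$)
$b = 440$ ($b = 4 \cdot 10 \cdot 11 = 440$)
$81 + 8 \cdot 14 b = 81 + 8 \cdot 14 \cdot 440 = 81 + 112 \cdot 440 = 81 + 49280 = 49361$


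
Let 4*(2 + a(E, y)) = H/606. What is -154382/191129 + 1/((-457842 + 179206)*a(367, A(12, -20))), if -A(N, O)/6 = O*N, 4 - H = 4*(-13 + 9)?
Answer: -25960329199445/32139645996554 ≈ -0.80774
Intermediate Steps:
H = 20 (H = 4 - 4*(-13 + 9) = 4 - 4*(-4) = 4 - 1*(-16) = 4 + 16 = 20)
A(N, O) = -6*N*O (A(N, O) = -6*O*N = -6*N*O)
a(E, y) = -1207/606 (a(E, y) = -2 + (20/606)/4 = -2 + (20*(1/606))/4 = -2 + (¼)*(10/303) = -2 + 5/606 = -1207/606)
-154382/191129 + 1/((-457842 + 179206)*a(367, A(12, -20))) = -154382/191129 + 1/((-457842 + 179206)*(-1207/606)) = -154382*1/191129 - 606/1207/(-278636) = -154382/191129 - 1/278636*(-606/1207) = -154382/191129 + 303/168156826 = -25960329199445/32139645996554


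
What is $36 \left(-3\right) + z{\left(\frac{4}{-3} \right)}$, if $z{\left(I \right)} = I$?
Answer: $- \frac{328}{3} \approx -109.33$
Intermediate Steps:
$36 \left(-3\right) + z{\left(\frac{4}{-3} \right)} = 36 \left(-3\right) + \frac{4}{-3} = -108 + 4 \left(- \frac{1}{3}\right) = -108 - \frac{4}{3} = - \frac{328}{3}$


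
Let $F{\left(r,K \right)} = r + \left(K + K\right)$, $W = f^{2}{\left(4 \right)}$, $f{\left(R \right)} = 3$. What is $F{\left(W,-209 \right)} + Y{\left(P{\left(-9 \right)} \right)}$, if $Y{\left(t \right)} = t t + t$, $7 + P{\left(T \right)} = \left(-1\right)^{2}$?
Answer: $-379$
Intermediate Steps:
$P{\left(T \right)} = -6$ ($P{\left(T \right)} = -7 + \left(-1\right)^{2} = -7 + 1 = -6$)
$W = 9$ ($W = 3^{2} = 9$)
$F{\left(r,K \right)} = r + 2 K$
$Y{\left(t \right)} = t + t^{2}$ ($Y{\left(t \right)} = t^{2} + t = t + t^{2}$)
$F{\left(W,-209 \right)} + Y{\left(P{\left(-9 \right)} \right)} = \left(9 + 2 \left(-209\right)\right) - 6 \left(1 - 6\right) = \left(9 - 418\right) - -30 = -409 + 30 = -379$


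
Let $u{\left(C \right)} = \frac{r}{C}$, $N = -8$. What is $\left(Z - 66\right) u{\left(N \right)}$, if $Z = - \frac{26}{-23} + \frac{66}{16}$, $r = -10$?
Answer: $- \frac{55885}{736} \approx -75.931$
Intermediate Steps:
$Z = \frac{967}{184}$ ($Z = \left(-26\right) \left(- \frac{1}{23}\right) + 66 \cdot \frac{1}{16} = \frac{26}{23} + \frac{33}{8} = \frac{967}{184} \approx 5.2554$)
$u{\left(C \right)} = - \frac{10}{C}$
$\left(Z - 66\right) u{\left(N \right)} = \left(\frac{967}{184} - 66\right) \left(- \frac{10}{-8}\right) = - \frac{11177 \left(\left(-10\right) \left(- \frac{1}{8}\right)\right)}{184} = \left(- \frac{11177}{184}\right) \frac{5}{4} = - \frac{55885}{736}$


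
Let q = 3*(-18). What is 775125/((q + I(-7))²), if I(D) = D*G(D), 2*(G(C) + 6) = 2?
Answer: 775125/361 ≈ 2147.2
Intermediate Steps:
G(C) = -5 (G(C) = -6 + (½)*2 = -6 + 1 = -5)
q = -54
I(D) = -5*D (I(D) = D*(-5) = -5*D)
775125/((q + I(-7))²) = 775125/((-54 - 5*(-7))²) = 775125/((-54 + 35)²) = 775125/((-19)²) = 775125/361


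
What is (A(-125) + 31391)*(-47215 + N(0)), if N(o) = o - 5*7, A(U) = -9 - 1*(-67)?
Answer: -1485965250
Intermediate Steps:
A(U) = 58 (A(U) = -9 + 67 = 58)
N(o) = -35 + o (N(o) = o - 35 = -35 + o)
(A(-125) + 31391)*(-47215 + N(0)) = (58 + 31391)*(-47215 + (-35 + 0)) = 31449*(-47215 - 35) = 31449*(-47250) = -1485965250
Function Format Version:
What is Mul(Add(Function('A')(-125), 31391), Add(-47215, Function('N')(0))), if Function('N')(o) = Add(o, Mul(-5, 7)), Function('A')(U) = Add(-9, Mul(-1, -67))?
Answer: -1485965250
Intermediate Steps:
Function('A')(U) = 58 (Function('A')(U) = Add(-9, 67) = 58)
Function('N')(o) = Add(-35, o) (Function('N')(o) = Add(o, -35) = Add(-35, o))
Mul(Add(Function('A')(-125), 31391), Add(-47215, Function('N')(0))) = Mul(Add(58, 31391), Add(-47215, Add(-35, 0))) = Mul(31449, Add(-47215, -35)) = Mul(31449, -47250) = -1485965250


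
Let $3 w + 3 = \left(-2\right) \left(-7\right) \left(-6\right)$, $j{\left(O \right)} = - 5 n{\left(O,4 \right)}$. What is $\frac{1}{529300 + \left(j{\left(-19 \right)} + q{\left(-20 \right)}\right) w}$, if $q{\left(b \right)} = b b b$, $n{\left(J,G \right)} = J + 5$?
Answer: $\frac{1}{759270} \approx 1.3171 \cdot 10^{-6}$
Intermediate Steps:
$n{\left(J,G \right)} = 5 + J$
$j{\left(O \right)} = -25 - 5 O$ ($j{\left(O \right)} = - 5 \left(5 + O\right) = -25 - 5 O$)
$w = -29$ ($w = -1 + \frac{\left(-2\right) \left(-7\right) \left(-6\right)}{3} = -1 + \frac{14 \left(-6\right)}{3} = -1 + \frac{1}{3} \left(-84\right) = -1 - 28 = -29$)
$q{\left(b \right)} = b^{3}$ ($q{\left(b \right)} = b^{2} b = b^{3}$)
$\frac{1}{529300 + \left(j{\left(-19 \right)} + q{\left(-20 \right)}\right) w} = \frac{1}{529300 + \left(\left(-25 - -95\right) + \left(-20\right)^{3}\right) \left(-29\right)} = \frac{1}{529300 + \left(\left(-25 + 95\right) - 8000\right) \left(-29\right)} = \frac{1}{529300 + \left(70 - 8000\right) \left(-29\right)} = \frac{1}{529300 - -229970} = \frac{1}{529300 + 229970} = \frac{1}{759270}$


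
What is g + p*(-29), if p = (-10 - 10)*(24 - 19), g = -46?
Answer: 2854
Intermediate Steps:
p = -100 (p = -20*5 = -100)
g + p*(-29) = -46 - 100*(-29) = -46 + 2900 = 2854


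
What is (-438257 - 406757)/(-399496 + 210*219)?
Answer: 422507/176753 ≈ 2.3904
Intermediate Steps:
(-438257 - 406757)/(-399496 + 210*219) = -845014/(-399496 + 45990) = -845014/(-353506) = -845014*(-1/353506) = 422507/176753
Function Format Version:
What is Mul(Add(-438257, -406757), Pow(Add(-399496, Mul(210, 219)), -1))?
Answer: Rational(422507, 176753) ≈ 2.3904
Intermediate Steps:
Mul(Add(-438257, -406757), Pow(Add(-399496, Mul(210, 219)), -1)) = Mul(-845014, Pow(Add(-399496, 45990), -1)) = Mul(-845014, Pow(-353506, -1)) = Mul(-845014, Rational(-1, 353506)) = Rational(422507, 176753)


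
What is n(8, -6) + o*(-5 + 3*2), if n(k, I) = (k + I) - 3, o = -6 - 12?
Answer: -19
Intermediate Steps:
o = -18
n(k, I) = -3 + I + k (n(k, I) = (I + k) - 3 = -3 + I + k)
n(8, -6) + o*(-5 + 3*2) = (-3 - 6 + 8) - 18*(-5 + 3*2) = -1 - 18*(-5 + 6) = -1 - 18*1 = -1 - 18 = -19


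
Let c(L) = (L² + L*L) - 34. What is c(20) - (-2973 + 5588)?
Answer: -1849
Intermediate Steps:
c(L) = -34 + 2*L² (c(L) = (L² + L²) - 34 = 2*L² - 34 = -34 + 2*L²)
c(20) - (-2973 + 5588) = (-34 + 2*20²) - (-2973 + 5588) = (-34 + 2*400) - 1*2615 = (-34 + 800) - 2615 = 766 - 2615 = -1849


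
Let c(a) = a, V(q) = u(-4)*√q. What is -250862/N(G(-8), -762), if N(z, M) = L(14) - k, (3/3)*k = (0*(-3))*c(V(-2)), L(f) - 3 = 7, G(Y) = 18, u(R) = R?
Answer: -125431/5 ≈ -25086.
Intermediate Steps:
V(q) = -4*√q
L(f) = 10 (L(f) = 3 + 7 = 10)
k = 0 (k = (0*(-3))*(-4*I*√2) = 0*(-4*I*√2) = 0)
N(z, M) = 10 (N(z, M) = 10 - 1*0 = 10 + 0 = 10)
-250862/N(G(-8), -762) = -250862/10 = -250862*⅒ = -125431/5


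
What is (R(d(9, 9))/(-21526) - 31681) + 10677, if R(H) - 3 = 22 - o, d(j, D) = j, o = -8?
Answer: -452132137/21526 ≈ -21004.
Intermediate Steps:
R(H) = 33 (R(H) = 3 + (22 - 1*(-8)) = 3 + (22 + 8) = 3 + 30 = 33)
(R(d(9, 9))/(-21526) - 31681) + 10677 = (33/(-21526) - 31681) + 10677 = (33*(-1/21526) - 31681) + 10677 = (-33/21526 - 31681) + 10677 = -681965239/21526 + 10677 = -452132137/21526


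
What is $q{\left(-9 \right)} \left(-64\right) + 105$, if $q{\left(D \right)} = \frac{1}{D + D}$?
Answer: $\frac{977}{9} \approx 108.56$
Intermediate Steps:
$q{\left(D \right)} = \frac{1}{2 D}$
$q{\left(-9 \right)} \left(-64\right) + 105 = \frac{1}{2 \left(-9\right)} \left(-64\right) + 105 = \frac{1}{2} \left(- \frac{1}{9}\right) \left(-64\right) + 105 = \left(- \frac{1}{18}\right) \left(-64\right) + 105 = \frac{32}{9} + 105 = \frac{977}{9}$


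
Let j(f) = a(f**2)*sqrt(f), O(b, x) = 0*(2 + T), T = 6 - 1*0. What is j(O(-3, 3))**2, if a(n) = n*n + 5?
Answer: 0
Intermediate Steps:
T = 6 (T = 6 + 0 = 6)
a(n) = 5 + n**2 (a(n) = n**2 + 5 = 5 + n**2)
O(b, x) = 0 (O(b, x) = 0*(2 + 6) = 0*8 = 0)
j(f) = sqrt(f)*(5 + f**4) (j(f) = (5 + (f**2)**2)*sqrt(f) = (5 + f**4)*sqrt(f) = sqrt(f)*(5 + f**4))
j(O(-3, 3))**2 = (sqrt(0)*(5 + 0**4))**2 = (0*(5 + 0))**2 = (0*5)**2 = 0**2 = 0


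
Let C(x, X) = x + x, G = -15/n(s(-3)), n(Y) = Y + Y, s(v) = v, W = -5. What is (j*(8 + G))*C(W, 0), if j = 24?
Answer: -2520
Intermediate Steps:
n(Y) = 2*Y
G = 5/2 (G = -15/(2*(-3)) = -15/(-6) = -15*(-⅙) = 5/2 ≈ 2.5000)
C(x, X) = 2*x
(j*(8 + G))*C(W, 0) = (24*(8 + 5/2))*(2*(-5)) = (24*(21/2))*(-10) = 252*(-10) = -2520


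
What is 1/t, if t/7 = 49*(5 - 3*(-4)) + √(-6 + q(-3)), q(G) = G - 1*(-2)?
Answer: 17/99128 - I*√7/4857272 ≈ 0.0001715 - 5.447e-7*I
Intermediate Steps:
q(G) = 2 + G (q(G) = G + 2 = 2 + G)
t = 5831 + 7*I*√7 (t = 7*(49*(5 - 3*(-4)) + √(-6 + (2 - 3))) = 7*(49*(5 + 12) + √(-6 - 1)) = 7*(49*17 + √(-7)) = 7*(833 + I*√7) = 5831 + 7*I*√7 ≈ 5831.0 + 18.52*I)
1/t = 1/(5831 + 7*I*√7)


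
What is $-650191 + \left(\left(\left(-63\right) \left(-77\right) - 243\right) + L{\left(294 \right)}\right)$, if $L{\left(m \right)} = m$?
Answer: $-645289$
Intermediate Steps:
$-650191 + \left(\left(\left(-63\right) \left(-77\right) - 243\right) + L{\left(294 \right)}\right) = -650191 + \left(\left(\left(-63\right) \left(-77\right) - 243\right) + 294\right) = -650191 + \left(\left(4851 - 243\right) + 294\right) = -650191 + \left(4608 + 294\right) = -650191 + 4902 = -645289$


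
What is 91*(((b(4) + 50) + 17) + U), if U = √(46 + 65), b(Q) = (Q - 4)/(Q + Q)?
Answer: 6097 + 91*√111 ≈ 7055.7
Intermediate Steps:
b(Q) = (-4 + Q)/(2*Q) (b(Q) = (-4 + Q)/((2*Q)) = (-4 + Q)*(1/(2*Q)) = (-4 + Q)/(2*Q))
U = √111 ≈ 10.536
91*(((b(4) + 50) + 17) + U) = 91*((((½)*(-4 + 4)/4 + 50) + 17) + √111) = 91*((((½)*(¼)*0 + 50) + 17) + √111) = 91*(((0 + 50) + 17) + √111) = 91*((50 + 17) + √111) = 91*(67 + √111) = 6097 + 91*√111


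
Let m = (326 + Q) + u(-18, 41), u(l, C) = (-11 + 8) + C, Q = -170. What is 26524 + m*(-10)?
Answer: 24584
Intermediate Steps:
u(l, C) = -3 + C
m = 194 (m = (326 - 170) + (-3 + 41) = 156 + 38 = 194)
26524 + m*(-10) = 26524 + 194*(-10) = 26524 - 1940 = 24584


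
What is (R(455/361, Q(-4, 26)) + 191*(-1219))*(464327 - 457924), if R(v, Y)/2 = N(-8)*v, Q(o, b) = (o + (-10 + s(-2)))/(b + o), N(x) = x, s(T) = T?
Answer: -28327731013/19 ≈ -1.4909e+9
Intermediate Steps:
Q(o, b) = (-12 + o)/(b + o) (Q(o, b) = (o + (-10 - 2))/(b + o) = (o - 12)/(b + o) = (-12 + o)/(b + o))
R(v, Y) = -16*v (R(v, Y) = 2*(-8*v) = -16*v)
(R(455/361, Q(-4, 26)) + 191*(-1219))*(464327 - 457924) = (-7280/361 + 191*(-1219))*(464327 - 457924) = (-7280/361 - 232829)*6403 = -84058549/361*6403 = -28327731013/19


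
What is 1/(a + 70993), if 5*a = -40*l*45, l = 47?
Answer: 1/54073 ≈ 1.8494e-5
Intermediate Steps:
a = -16920 (a = (-40*47*45)/5 = (-1880*45)/5 = (⅕)*(-84600) = -16920)
1/(a + 70993) = 1/(-16920 + 70993) = 1/54073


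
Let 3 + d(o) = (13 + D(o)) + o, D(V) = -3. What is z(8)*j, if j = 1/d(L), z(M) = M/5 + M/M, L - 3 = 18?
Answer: 13/140 ≈ 0.092857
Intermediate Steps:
L = 21 (L = 3 + 18 = 21)
z(M) = 1 + M/5 (z(M) = M*(1/5) + 1 = M/5 + 1 = 1 + M/5)
d(o) = 7 + o (d(o) = -3 + ((13 - 3) + o) = -3 + (10 + o) = 7 + o)
j = 1/28 (j = 1/(7 + 21) = 1/28 ≈ 0.035714)
z(8)*j = (1 + (1/5)*8)*(1/28) = (1 + 8/5)*(1/28) = (13/5)*(1/28) = 13/140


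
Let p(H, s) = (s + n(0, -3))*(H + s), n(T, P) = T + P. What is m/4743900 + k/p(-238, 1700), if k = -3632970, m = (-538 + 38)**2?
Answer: -83070964415/58848411573 ≈ -1.4116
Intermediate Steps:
m = 250000 (m = (-500)**2 = 250000)
n(T, P) = P + T
p(H, s) = (-3 + s)*(H + s) (p(H, s) = (s + (-3 + 0))*(H + s) = (s - 3)*(H + s) = (-3 + s)*(H + s))
m/4743900 + k/p(-238, 1700) = 250000/4743900 - 3632970/(1700**2 - 3*(-238) - 3*1700 - 238*1700) = 250000*(1/4743900) - 3632970/(2890000 + 714 - 5100 - 404600) = 2500/47439 - 3632970/2481014 = 2500/47439 - 3632970*1/2481014 = 2500/47439 - 1816485/1240507 = -83070964415/58848411573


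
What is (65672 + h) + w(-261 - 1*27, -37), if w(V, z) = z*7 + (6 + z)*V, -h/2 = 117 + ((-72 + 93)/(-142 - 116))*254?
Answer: 3188379/43 ≈ 74148.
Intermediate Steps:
h = -8284/43 (h = -2*(117 + ((-72 + 93)/(-142 - 116))*254) = -2*(117 + (21/(-258))*254) = -2*(117 + (21*(-1/258))*254) = -2*(117 - 7/86*254) = -2*(117 - 889/43) = -2*4142/43 = -8284/43 ≈ -192.65)
w(V, z) = 7*z + V*(6 + z)
(65672 + h) + w(-261 - 1*27, -37) = (65672 - 8284/43) + (6*(-261 - 1*27) + 7*(-37) + (-261 - 1*27)*(-37)) = 2815612/43 + (6*(-261 - 27) - 259 + (-261 - 27)*(-37)) = 2815612/43 + (6*(-288) - 259 - 288*(-37)) = 2815612/43 + (-1728 - 259 + 10656) = 2815612/43 + 8669 = 3188379/43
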